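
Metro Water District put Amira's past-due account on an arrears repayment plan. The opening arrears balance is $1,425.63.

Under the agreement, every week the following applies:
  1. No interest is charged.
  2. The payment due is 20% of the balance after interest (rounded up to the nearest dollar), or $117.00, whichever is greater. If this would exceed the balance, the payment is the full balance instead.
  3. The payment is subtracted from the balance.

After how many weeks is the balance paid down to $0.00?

9

Week 1: opening $1,425.63; payment $286.00; balance $1,139.63
Week 2: opening $1,139.63; payment $228.00; balance $911.63
Week 3: opening $911.63; payment $183.00; balance $728.63
Week 4: opening $728.63; payment $146.00; balance $582.63
Week 5: opening $582.63; payment $117.00; balance $465.63
Week 6: opening $465.63; payment $117.00; balance $348.63
Week 7: opening $348.63; payment $117.00; balance $231.63
Week 8: opening $231.63; payment $117.00; balance $114.63
Week 9: opening $114.63; payment $114.63; balance $0.00
Balance reaches $0.00 in week 9.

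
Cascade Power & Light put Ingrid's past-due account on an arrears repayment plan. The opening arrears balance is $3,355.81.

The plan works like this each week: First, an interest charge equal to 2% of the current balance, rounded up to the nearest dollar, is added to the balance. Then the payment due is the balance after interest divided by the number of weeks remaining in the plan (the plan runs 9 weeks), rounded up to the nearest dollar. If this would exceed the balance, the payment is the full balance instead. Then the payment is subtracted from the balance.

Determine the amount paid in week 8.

$438.00

# | Opening | Interest | Payment | End bal
1 | $3,355.81 | $68.00 | $381.00 | $3,042.81
2 | $3,042.81 | $61.00 | $388.00 | $2,715.81
3 | $2,715.81 | $55.00 | $396.00 | $2,374.81
4 | $2,374.81 | $48.00 | $404.00 | $2,018.81
5 | $2,018.81 | $41.00 | $412.00 | $1,647.81
6 | $1,647.81 | $33.00 | $421.00 | $1,259.81
7 | $1,259.81 | $26.00 | $429.00 | $856.81
8 | $856.81 | $18.00 | $438.00 | $436.81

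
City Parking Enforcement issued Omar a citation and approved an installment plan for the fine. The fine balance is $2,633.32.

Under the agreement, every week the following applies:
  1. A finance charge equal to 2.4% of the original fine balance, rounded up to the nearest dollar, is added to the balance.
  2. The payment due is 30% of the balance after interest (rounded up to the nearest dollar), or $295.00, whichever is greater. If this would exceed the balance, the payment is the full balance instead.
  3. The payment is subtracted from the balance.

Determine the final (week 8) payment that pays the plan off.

$115.32

# | Opening | Interest | Payment | End bal
1 | $2,633.32 | $64.00 | $810.00 | $1,887.32
2 | $1,887.32 | $64.00 | $586.00 | $1,365.32
3 | $1,365.32 | $64.00 | $429.00 | $1,000.32
4 | $1,000.32 | $64.00 | $320.00 | $744.32
5 | $744.32 | $64.00 | $295.00 | $513.32
6 | $513.32 | $64.00 | $295.00 | $282.32
7 | $282.32 | $64.00 | $295.00 | $51.32
8 | $51.32 | $64.00 | $115.32 | $0.00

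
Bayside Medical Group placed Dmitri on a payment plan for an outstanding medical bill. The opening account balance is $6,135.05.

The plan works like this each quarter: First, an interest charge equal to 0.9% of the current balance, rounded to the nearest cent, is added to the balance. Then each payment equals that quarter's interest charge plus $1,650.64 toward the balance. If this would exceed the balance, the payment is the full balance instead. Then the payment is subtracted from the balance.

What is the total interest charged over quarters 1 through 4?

Quarter 1: opening $6,135.05; interest $55.22 → $6,190.27; payment $1,705.86; balance $4,484.41
Quarter 2: opening $4,484.41; interest $40.36 → $4,524.77; payment $1,691.00; balance $2,833.77
Quarter 3: opening $2,833.77; interest $25.50 → $2,859.27; payment $1,676.14; balance $1,183.13
Quarter 4: opening $1,183.13; interest $10.65 → $1,193.78; payment $1,193.78; balance $0.00
Total interest: $55.22 + $40.36 + $25.50 + $10.65 = $131.73

$131.73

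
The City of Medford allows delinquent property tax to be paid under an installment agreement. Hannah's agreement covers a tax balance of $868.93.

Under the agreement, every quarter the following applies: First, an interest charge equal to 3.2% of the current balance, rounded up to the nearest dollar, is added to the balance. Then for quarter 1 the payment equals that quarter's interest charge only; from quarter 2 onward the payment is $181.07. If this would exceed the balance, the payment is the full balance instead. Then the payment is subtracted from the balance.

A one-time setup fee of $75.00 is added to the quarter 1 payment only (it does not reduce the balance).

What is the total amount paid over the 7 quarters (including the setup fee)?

Quarter 1: $868.93 +$28.00 interest = $896.93; pay $28.00 (+ $75.00 fee) → $868.93
Quarter 2: $868.93 +$28.00 interest = $896.93; pay $181.07 → $715.86
Quarter 3: $715.86 +$23.00 interest = $738.86; pay $181.07 → $557.79
Quarter 4: $557.79 +$18.00 interest = $575.79; pay $181.07 → $394.72
Quarter 5: $394.72 +$13.00 interest = $407.72; pay $181.07 → $226.65
Quarter 6: $226.65 +$8.00 interest = $234.65; pay $181.07 → $53.58
Quarter 7: $53.58 +$2.00 interest = $55.58; pay $55.58 → $0.00
Total paid: $1,063.93

$1,063.93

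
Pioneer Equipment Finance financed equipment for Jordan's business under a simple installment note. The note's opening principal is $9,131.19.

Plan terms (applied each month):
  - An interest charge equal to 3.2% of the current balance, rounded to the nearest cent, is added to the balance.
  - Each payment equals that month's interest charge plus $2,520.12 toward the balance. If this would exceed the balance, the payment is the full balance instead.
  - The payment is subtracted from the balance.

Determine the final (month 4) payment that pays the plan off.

$1,621.10

# | Opening | Interest | Payment | End bal
1 | $9,131.19 | $292.20 | $2,812.32 | $6,611.07
2 | $6,611.07 | $211.55 | $2,731.67 | $4,090.95
3 | $4,090.95 | $130.91 | $2,651.03 | $1,570.83
4 | $1,570.83 | $50.27 | $1,621.10 | $0.00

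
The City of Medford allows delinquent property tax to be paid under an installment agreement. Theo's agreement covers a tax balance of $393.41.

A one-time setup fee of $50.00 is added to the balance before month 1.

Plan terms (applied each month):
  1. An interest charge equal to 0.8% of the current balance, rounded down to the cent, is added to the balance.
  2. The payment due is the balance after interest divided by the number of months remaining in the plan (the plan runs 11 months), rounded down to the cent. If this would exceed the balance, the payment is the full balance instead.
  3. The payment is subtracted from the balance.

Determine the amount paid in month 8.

$42.96

# | Opening | Interest | Payment | End bal
1 | $443.41 | $3.54 | $40.63 | $406.32
2 | $406.32 | $3.25 | $40.95 | $368.62
3 | $368.62 | $2.94 | $41.28 | $330.28
4 | $330.28 | $2.64 | $41.61 | $291.31
5 | $291.31 | $2.33 | $41.94 | $251.70
6 | $251.70 | $2.01 | $42.28 | $211.43
7 | $211.43 | $1.69 | $42.62 | $170.50
8 | $170.50 | $1.36 | $42.96 | $128.90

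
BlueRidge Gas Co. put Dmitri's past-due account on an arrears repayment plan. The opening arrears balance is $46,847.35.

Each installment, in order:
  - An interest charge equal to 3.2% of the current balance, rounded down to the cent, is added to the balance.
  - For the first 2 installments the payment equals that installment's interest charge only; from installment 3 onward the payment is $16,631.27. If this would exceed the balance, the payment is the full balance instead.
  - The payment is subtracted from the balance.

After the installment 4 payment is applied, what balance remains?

$16,098.80

Installment 1: $46,847.35 +$1,499.11 interest = $48,346.46; pay $1,499.11 → $46,847.35
Installment 2: $46,847.35 +$1,499.11 interest = $48,346.46; pay $1,499.11 → $46,847.35
Installment 3: $46,847.35 +$1,499.11 interest = $48,346.46; pay $16,631.27 → $31,715.19
Installment 4: $31,715.19 +$1,014.88 interest = $32,730.07; pay $16,631.27 → $16,098.80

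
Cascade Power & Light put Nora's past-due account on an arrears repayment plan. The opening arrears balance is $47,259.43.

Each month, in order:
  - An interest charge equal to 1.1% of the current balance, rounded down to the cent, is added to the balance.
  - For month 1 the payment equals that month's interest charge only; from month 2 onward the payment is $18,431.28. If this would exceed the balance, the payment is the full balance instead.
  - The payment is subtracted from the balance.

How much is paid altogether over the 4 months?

$48,745.58

# | Opening | Interest | Payment | End bal
1 | $47,259.43 | $519.85 | $519.85 | $47,259.43
2 | $47,259.43 | $519.85 | $18,431.28 | $29,348.00
3 | $29,348.00 | $322.82 | $18,431.28 | $11,239.54
4 | $11,239.54 | $123.63 | $11,363.17 | $0.00
Total paid: $48,745.58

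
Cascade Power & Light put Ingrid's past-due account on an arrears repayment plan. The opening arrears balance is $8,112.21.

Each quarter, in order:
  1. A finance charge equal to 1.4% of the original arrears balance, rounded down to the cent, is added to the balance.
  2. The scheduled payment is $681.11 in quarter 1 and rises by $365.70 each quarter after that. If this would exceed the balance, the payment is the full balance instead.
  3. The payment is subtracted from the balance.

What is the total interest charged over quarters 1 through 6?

Quarter 1: opening $8,112.21; interest $113.57 → $8,225.78; payment $681.11; balance $7,544.67
Quarter 2: opening $7,544.67; interest $113.57 → $7,658.24; payment $1,046.81; balance $6,611.43
Quarter 3: opening $6,611.43; interest $113.57 → $6,725.00; payment $1,412.51; balance $5,312.49
Quarter 4: opening $5,312.49; interest $113.57 → $5,426.06; payment $1,778.21; balance $3,647.85
Quarter 5: opening $3,647.85; interest $113.57 → $3,761.42; payment $2,143.91; balance $1,617.51
Quarter 6: opening $1,617.51; interest $113.57 → $1,731.08; payment $1,731.08; balance $0.00
Total interest: $113.57 + $113.57 + $113.57 + $113.57 + $113.57 + $113.57 = $681.42

$681.42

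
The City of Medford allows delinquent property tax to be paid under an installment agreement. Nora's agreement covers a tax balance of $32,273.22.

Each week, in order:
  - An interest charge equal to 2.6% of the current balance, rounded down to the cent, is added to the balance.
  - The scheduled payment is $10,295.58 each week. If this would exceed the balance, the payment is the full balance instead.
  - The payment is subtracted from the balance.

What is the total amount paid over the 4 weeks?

# | Opening | Interest | Payment | End bal
1 | $32,273.22 | $839.10 | $10,295.58 | $22,816.74
2 | $22,816.74 | $593.23 | $10,295.58 | $13,114.39
3 | $13,114.39 | $340.97 | $10,295.58 | $3,159.78
4 | $3,159.78 | $82.15 | $3,241.93 | $0.00
Total paid: $34,128.67

$34,128.67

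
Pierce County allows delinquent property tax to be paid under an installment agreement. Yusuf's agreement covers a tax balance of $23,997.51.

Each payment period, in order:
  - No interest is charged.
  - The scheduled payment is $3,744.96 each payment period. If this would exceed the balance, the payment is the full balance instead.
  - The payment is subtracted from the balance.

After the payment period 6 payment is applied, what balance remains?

Payment period 1: $23,997.51 − $3,744.96 → $20,252.55
Payment period 2: $20,252.55 − $3,744.96 → $16,507.59
Payment period 3: $16,507.59 − $3,744.96 → $12,762.63
Payment period 4: $12,762.63 − $3,744.96 → $9,017.67
Payment period 5: $9,017.67 − $3,744.96 → $5,272.71
Payment period 6: $5,272.71 − $3,744.96 → $1,527.75

$1,527.75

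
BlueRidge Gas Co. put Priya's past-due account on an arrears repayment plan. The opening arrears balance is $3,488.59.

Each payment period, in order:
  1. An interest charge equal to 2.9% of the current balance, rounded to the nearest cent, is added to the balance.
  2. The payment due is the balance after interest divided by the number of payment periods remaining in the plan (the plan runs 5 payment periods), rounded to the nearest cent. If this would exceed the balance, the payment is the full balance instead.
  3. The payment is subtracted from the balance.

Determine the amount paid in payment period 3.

# | Opening | Interest | Payment | End bal
1 | $3,488.59 | $101.17 | $717.95 | $2,871.81
2 | $2,871.81 | $83.28 | $738.77 | $2,216.32
3 | $2,216.32 | $64.27 | $760.20 | $1,520.39

$760.20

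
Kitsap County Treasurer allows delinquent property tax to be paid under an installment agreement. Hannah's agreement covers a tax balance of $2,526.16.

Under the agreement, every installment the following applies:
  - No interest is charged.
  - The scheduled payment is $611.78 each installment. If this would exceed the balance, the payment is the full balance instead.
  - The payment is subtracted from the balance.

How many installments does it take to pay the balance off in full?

5

Installment 1: $2,526.16 − $611.78 → $1,914.38
Installment 2: $1,914.38 − $611.78 → $1,302.60
Installment 3: $1,302.60 − $611.78 → $690.82
Installment 4: $690.82 − $611.78 → $79.04
Installment 5: $79.04 − $79.04 → $0.00
Balance reaches $0.00 in installment 5.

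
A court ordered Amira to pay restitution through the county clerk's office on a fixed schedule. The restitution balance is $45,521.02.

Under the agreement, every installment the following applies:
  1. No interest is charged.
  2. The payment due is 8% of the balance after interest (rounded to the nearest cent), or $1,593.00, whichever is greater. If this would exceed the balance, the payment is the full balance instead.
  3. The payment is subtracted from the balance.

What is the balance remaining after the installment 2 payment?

# | Opening | Payment | End bal
1 | $45,521.02 | $3,641.68 | $41,879.34
2 | $41,879.34 | $3,350.35 | $38,528.99

$38,528.99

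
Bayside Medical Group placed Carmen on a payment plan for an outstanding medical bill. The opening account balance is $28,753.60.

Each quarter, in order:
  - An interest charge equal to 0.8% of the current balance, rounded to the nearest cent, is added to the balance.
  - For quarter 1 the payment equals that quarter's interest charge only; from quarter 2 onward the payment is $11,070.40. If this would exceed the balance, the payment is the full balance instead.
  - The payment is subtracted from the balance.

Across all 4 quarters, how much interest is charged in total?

$659.26

Quarter 1: $28,753.60 +$230.03 interest = $28,983.63; pay $230.03 → $28,753.60
Quarter 2: $28,753.60 +$230.03 interest = $28,983.63; pay $11,070.40 → $17,913.23
Quarter 3: $17,913.23 +$143.31 interest = $18,056.54; pay $11,070.40 → $6,986.14
Quarter 4: $6,986.14 +$55.89 interest = $7,042.03; pay $7,042.03 → $0.00
Total interest: $230.03 + $230.03 + $143.31 + $55.89 = $659.26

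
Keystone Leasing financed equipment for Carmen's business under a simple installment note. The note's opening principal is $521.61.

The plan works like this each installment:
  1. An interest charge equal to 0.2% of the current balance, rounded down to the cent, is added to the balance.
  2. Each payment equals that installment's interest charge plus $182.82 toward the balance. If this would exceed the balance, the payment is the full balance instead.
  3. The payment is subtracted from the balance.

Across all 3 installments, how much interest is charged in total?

Installment 1: opening $521.61; interest $1.04 → $522.65; payment $183.86; balance $338.79
Installment 2: opening $338.79; interest $0.67 → $339.46; payment $183.49; balance $155.97
Installment 3: opening $155.97; interest $0.31 → $156.28; payment $156.28; balance $0.00
Total interest: $1.04 + $0.67 + $0.31 = $2.02

$2.02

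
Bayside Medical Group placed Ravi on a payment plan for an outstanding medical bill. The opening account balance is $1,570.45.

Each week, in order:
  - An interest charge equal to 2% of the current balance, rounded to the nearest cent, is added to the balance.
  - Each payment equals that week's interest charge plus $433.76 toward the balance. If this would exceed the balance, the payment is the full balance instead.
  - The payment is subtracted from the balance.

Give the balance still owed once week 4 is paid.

Week 1: $1,570.45 +$31.41 interest = $1,601.86; pay $465.17 → $1,136.69
Week 2: $1,136.69 +$22.73 interest = $1,159.42; pay $456.49 → $702.93
Week 3: $702.93 +$14.06 interest = $716.99; pay $447.82 → $269.17
Week 4: $269.17 +$5.38 interest = $274.55; pay $274.55 → $0.00

$0.00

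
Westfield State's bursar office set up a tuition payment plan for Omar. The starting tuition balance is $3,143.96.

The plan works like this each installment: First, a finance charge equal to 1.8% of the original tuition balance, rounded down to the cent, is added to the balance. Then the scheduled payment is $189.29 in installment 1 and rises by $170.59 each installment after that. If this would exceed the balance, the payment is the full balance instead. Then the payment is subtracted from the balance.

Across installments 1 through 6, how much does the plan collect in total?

$3,483.50

Installment 1: $3,143.96 +$56.59 interest = $3,200.55; pay $189.29 → $3,011.26
Installment 2: $3,011.26 +$56.59 interest = $3,067.85; pay $359.88 → $2,707.97
Installment 3: $2,707.97 +$56.59 interest = $2,764.56; pay $530.47 → $2,234.09
Installment 4: $2,234.09 +$56.59 interest = $2,290.68; pay $701.06 → $1,589.62
Installment 5: $1,589.62 +$56.59 interest = $1,646.21; pay $871.65 → $774.56
Installment 6: $774.56 +$56.59 interest = $831.15; pay $831.15 → $0.00
Total paid: $3,483.50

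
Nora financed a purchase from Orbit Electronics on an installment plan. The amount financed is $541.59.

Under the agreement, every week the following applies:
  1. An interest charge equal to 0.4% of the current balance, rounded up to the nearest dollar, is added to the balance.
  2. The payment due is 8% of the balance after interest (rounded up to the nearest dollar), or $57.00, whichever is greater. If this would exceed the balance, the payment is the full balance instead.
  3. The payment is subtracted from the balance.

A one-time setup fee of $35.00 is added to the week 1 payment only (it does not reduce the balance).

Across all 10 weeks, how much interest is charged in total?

$17.00

Week 1: $541.59 +$3.00 interest = $544.59; pay $57.00 (+ $35.00 fee) → $487.59
Week 2: $487.59 +$2.00 interest = $489.59; pay $57.00 → $432.59
Week 3: $432.59 +$2.00 interest = $434.59; pay $57.00 → $377.59
Week 4: $377.59 +$2.00 interest = $379.59; pay $57.00 → $322.59
Week 5: $322.59 +$2.00 interest = $324.59; pay $57.00 → $267.59
Week 6: $267.59 +$2.00 interest = $269.59; pay $57.00 → $212.59
Week 7: $212.59 +$1.00 interest = $213.59; pay $57.00 → $156.59
Week 8: $156.59 +$1.00 interest = $157.59; pay $57.00 → $100.59
Week 9: $100.59 +$1.00 interest = $101.59; pay $57.00 → $44.59
Week 10: $44.59 +$1.00 interest = $45.59; pay $45.59 → $0.00
Total interest: $3.00 + $2.00 + $2.00 + $2.00 + $2.00 + $2.00 + $1.00 + $1.00 + $1.00 + $1.00 = $17.00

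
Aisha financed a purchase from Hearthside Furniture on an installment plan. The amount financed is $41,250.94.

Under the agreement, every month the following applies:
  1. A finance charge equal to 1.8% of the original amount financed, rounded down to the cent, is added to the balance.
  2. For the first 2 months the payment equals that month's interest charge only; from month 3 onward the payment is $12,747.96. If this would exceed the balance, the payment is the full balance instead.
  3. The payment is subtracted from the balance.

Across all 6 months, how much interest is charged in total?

$4,455.06

Month 1: opening $41,250.94; interest $742.51 → $41,993.45; payment $742.51; balance $41,250.94
Month 2: opening $41,250.94; interest $742.51 → $41,993.45; payment $742.51; balance $41,250.94
Month 3: opening $41,250.94; interest $742.51 → $41,993.45; payment $12,747.96; balance $29,245.49
Month 4: opening $29,245.49; interest $742.51 → $29,988.00; payment $12,747.96; balance $17,240.04
Month 5: opening $17,240.04; interest $742.51 → $17,982.55; payment $12,747.96; balance $5,234.59
Month 6: opening $5,234.59; interest $742.51 → $5,977.10; payment $5,977.10; balance $0.00
Total interest: $742.51 + $742.51 + $742.51 + $742.51 + $742.51 + $742.51 = $4,455.06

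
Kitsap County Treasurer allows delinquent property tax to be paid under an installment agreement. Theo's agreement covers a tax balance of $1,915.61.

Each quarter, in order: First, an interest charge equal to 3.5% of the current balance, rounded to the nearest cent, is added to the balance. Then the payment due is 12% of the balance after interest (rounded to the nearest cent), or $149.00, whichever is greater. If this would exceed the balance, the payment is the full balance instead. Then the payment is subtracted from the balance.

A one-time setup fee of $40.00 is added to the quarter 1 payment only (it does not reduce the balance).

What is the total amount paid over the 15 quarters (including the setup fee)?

Quarter 1: $1,915.61 +$67.05 interest = $1,982.66; pay $237.92 (+ $40.00 fee) → $1,744.74
Quarter 2: $1,744.74 +$61.07 interest = $1,805.81; pay $216.70 → $1,589.11
Quarter 3: $1,589.11 +$55.62 interest = $1,644.73; pay $197.37 → $1,447.36
Quarter 4: $1,447.36 +$50.66 interest = $1,498.02; pay $179.76 → $1,318.26
Quarter 5: $1,318.26 +$46.14 interest = $1,364.40; pay $163.73 → $1,200.67
Quarter 6: $1,200.67 +$42.02 interest = $1,242.69; pay $149.12 → $1,093.57
Quarter 7: $1,093.57 +$38.27 interest = $1,131.84; pay $149.00 → $982.84
Quarter 8: $982.84 +$34.40 interest = $1,017.24; pay $149.00 → $868.24
Quarter 9: $868.24 +$30.39 interest = $898.63; pay $149.00 → $749.63
Quarter 10: $749.63 +$26.24 interest = $775.87; pay $149.00 → $626.87
Quarter 11: $626.87 +$21.94 interest = $648.81; pay $149.00 → $499.81
Quarter 12: $499.81 +$17.49 interest = $517.30; pay $149.00 → $368.30
Quarter 13: $368.30 +$12.89 interest = $381.19; pay $149.00 → $232.19
Quarter 14: $232.19 +$8.13 interest = $240.32; pay $149.00 → $91.32
Quarter 15: $91.32 +$3.20 interest = $94.52; pay $94.52 → $0.00
Total paid: $2,471.12

$2,471.12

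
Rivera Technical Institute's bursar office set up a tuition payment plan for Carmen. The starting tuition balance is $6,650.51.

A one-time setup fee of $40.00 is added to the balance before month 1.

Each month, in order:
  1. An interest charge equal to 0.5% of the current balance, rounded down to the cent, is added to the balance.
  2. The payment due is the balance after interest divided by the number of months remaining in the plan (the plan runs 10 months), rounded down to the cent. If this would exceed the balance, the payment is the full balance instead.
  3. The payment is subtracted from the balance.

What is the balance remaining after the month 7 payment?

$2,078.46

Month 1: $6,690.51 +$33.45 interest = $6,723.96; pay $672.39 → $6,051.57
Month 2: $6,051.57 +$30.25 interest = $6,081.82; pay $675.75 → $5,406.07
Month 3: $5,406.07 +$27.03 interest = $5,433.10; pay $679.13 → $4,753.97
Month 4: $4,753.97 +$23.76 interest = $4,777.73; pay $682.53 → $4,095.20
Month 5: $4,095.20 +$20.47 interest = $4,115.67; pay $685.94 → $3,429.73
Month 6: $3,429.73 +$17.14 interest = $3,446.87; pay $689.37 → $2,757.50
Month 7: $2,757.50 +$13.78 interest = $2,771.28; pay $692.82 → $2,078.46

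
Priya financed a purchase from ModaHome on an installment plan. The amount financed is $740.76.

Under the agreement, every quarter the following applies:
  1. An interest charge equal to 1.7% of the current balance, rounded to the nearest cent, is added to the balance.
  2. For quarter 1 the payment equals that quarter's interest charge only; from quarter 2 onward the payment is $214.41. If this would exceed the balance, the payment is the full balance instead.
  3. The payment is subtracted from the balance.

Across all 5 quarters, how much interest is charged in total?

Quarter 1: opening $740.76; interest $12.59 → $753.35; payment $12.59; balance $740.76
Quarter 2: opening $740.76; interest $12.59 → $753.35; payment $214.41; balance $538.94
Quarter 3: opening $538.94; interest $9.16 → $548.10; payment $214.41; balance $333.69
Quarter 4: opening $333.69; interest $5.67 → $339.36; payment $214.41; balance $124.95
Quarter 5: opening $124.95; interest $2.12 → $127.07; payment $127.07; balance $0.00
Total interest: $12.59 + $12.59 + $9.16 + $5.67 + $2.12 = $42.13

$42.13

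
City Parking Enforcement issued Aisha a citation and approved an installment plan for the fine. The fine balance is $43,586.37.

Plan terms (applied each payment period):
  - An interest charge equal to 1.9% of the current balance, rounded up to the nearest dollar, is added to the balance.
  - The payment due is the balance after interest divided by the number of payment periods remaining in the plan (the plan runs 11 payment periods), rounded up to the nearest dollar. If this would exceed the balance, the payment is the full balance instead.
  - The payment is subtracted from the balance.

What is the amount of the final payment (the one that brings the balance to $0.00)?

Payment period 1: opening $43,586.37; interest $829.00 → $44,415.37; payment $4,038.00; balance $40,377.37
Payment period 2: opening $40,377.37; interest $768.00 → $41,145.37; payment $4,115.00; balance $37,030.37
Payment period 3: opening $37,030.37; interest $704.00 → $37,734.37; payment $4,193.00; balance $33,541.37
Payment period 4: opening $33,541.37; interest $638.00 → $34,179.37; payment $4,273.00; balance $29,906.37
Payment period 5: opening $29,906.37; interest $569.00 → $30,475.37; payment $4,354.00; balance $26,121.37
Payment period 6: opening $26,121.37; interest $497.00 → $26,618.37; payment $4,437.00; balance $22,181.37
Payment period 7: opening $22,181.37; interest $422.00 → $22,603.37; payment $4,521.00; balance $18,082.37
Payment period 8: opening $18,082.37; interest $344.00 → $18,426.37; payment $4,607.00; balance $13,819.37
Payment period 9: opening $13,819.37; interest $263.00 → $14,082.37; payment $4,695.00; balance $9,387.37
Payment period 10: opening $9,387.37; interest $179.00 → $9,566.37; payment $4,784.00; balance $4,782.37
Payment period 11: opening $4,782.37; interest $91.00 → $4,873.37; payment $4,873.37; balance $0.00

$4,873.37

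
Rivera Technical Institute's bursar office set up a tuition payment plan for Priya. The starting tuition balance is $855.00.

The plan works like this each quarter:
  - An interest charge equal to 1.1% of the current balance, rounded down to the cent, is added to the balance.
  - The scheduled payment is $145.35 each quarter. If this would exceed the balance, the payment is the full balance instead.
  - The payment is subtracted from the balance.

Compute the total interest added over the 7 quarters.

# | Opening | Interest | Payment | End bal
1 | $855.00 | $9.40 | $145.35 | $719.05
2 | $719.05 | $7.90 | $145.35 | $581.60
3 | $581.60 | $6.39 | $145.35 | $442.64
4 | $442.64 | $4.86 | $145.35 | $302.15
5 | $302.15 | $3.32 | $145.35 | $160.12
6 | $160.12 | $1.76 | $145.35 | $16.53
7 | $16.53 | $0.18 | $16.71 | $0.00
Total interest: $9.40 + $7.90 + $6.39 + $4.86 + $3.32 + $1.76 + $0.18 = $33.81

$33.81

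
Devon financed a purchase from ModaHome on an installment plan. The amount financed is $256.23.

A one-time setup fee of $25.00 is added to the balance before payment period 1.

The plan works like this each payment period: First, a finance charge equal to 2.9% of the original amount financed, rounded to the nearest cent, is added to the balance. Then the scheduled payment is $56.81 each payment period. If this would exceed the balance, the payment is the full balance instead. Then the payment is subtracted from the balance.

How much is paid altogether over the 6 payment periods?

$325.81

Payment period 1: opening $281.23; interest $7.43 → $288.66; payment $56.81; balance $231.85
Payment period 2: opening $231.85; interest $7.43 → $239.28; payment $56.81; balance $182.47
Payment period 3: opening $182.47; interest $7.43 → $189.90; payment $56.81; balance $133.09
Payment period 4: opening $133.09; interest $7.43 → $140.52; payment $56.81; balance $83.71
Payment period 5: opening $83.71; interest $7.43 → $91.14; payment $56.81; balance $34.33
Payment period 6: opening $34.33; interest $7.43 → $41.76; payment $41.76; balance $0.00
Total paid: $325.81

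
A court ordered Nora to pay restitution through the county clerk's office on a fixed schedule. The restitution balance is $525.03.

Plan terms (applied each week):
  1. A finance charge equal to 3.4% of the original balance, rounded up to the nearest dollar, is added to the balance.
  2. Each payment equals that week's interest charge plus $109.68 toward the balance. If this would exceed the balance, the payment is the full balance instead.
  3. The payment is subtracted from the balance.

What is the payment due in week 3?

Week 1: $525.03 +$18.00 interest = $543.03; pay $127.68 → $415.35
Week 2: $415.35 +$18.00 interest = $433.35; pay $127.68 → $305.67
Week 3: $305.67 +$18.00 interest = $323.67; pay $127.68 → $195.99

$127.68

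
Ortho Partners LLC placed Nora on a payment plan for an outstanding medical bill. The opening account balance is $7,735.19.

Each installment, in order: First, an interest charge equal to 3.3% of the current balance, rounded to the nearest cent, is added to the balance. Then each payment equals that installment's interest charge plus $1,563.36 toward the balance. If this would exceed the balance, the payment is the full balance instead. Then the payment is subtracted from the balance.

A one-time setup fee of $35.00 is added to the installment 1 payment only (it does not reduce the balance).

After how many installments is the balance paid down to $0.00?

Installment 1: opening $7,735.19; interest $255.26 → $7,990.45; payment $1,818.62 (+ $35.00 fee); balance $6,171.83
Installment 2: opening $6,171.83; interest $203.67 → $6,375.50; payment $1,767.03; balance $4,608.47
Installment 3: opening $4,608.47; interest $152.08 → $4,760.55; payment $1,715.44; balance $3,045.11
Installment 4: opening $3,045.11; interest $100.49 → $3,145.60; payment $1,663.85; balance $1,481.75
Installment 5: opening $1,481.75; interest $48.90 → $1,530.65; payment $1,530.65; balance $0.00
Balance reaches $0.00 in installment 5.

5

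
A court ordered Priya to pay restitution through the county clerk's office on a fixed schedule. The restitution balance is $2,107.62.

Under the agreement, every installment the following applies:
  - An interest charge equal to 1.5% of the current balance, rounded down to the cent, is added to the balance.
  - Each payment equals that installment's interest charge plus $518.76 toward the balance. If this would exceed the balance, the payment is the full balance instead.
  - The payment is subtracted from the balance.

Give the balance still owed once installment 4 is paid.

# | Opening | Interest | Payment | End bal
1 | $2,107.62 | $31.61 | $550.37 | $1,588.86
2 | $1,588.86 | $23.83 | $542.59 | $1,070.10
3 | $1,070.10 | $16.05 | $534.81 | $551.34
4 | $551.34 | $8.27 | $527.03 | $32.58

$32.58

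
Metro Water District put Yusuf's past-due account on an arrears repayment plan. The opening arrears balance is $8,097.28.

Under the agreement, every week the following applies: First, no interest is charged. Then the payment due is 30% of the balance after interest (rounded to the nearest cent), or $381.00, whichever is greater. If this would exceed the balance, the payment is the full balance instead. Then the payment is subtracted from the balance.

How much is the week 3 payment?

$1,190.30

# | Opening | Payment | End bal
1 | $8,097.28 | $2,429.18 | $5,668.10
2 | $5,668.10 | $1,700.43 | $3,967.67
3 | $3,967.67 | $1,190.30 | $2,777.37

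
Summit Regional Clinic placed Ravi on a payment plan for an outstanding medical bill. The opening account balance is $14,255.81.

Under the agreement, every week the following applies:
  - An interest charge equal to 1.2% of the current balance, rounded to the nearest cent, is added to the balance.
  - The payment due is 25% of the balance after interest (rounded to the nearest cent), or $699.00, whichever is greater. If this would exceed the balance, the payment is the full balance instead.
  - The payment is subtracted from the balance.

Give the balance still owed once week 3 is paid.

$6,233.29

Week 1: $14,255.81 +$171.07 interest = $14,426.88; pay $3,606.72 → $10,820.16
Week 2: $10,820.16 +$129.84 interest = $10,950.00; pay $2,737.50 → $8,212.50
Week 3: $8,212.50 +$98.55 interest = $8,311.05; pay $2,077.76 → $6,233.29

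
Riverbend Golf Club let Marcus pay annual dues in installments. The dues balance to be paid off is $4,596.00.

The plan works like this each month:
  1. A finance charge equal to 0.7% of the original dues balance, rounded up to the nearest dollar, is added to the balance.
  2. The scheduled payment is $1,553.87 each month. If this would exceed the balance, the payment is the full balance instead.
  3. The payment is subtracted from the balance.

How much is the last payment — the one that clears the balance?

$66.39

Month 1: $4,596.00 +$33.00 interest = $4,629.00; pay $1,553.87 → $3,075.13
Month 2: $3,075.13 +$33.00 interest = $3,108.13; pay $1,553.87 → $1,554.26
Month 3: $1,554.26 +$33.00 interest = $1,587.26; pay $1,553.87 → $33.39
Month 4: $33.39 +$33.00 interest = $66.39; pay $66.39 → $0.00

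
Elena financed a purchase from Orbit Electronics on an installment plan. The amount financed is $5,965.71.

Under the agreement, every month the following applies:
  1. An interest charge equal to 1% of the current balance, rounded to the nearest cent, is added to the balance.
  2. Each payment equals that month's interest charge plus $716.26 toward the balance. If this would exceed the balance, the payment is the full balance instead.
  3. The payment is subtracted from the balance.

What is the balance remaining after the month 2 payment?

Month 1: $5,965.71 +$59.66 interest = $6,025.37; pay $775.92 → $5,249.45
Month 2: $5,249.45 +$52.49 interest = $5,301.94; pay $768.75 → $4,533.19

$4,533.19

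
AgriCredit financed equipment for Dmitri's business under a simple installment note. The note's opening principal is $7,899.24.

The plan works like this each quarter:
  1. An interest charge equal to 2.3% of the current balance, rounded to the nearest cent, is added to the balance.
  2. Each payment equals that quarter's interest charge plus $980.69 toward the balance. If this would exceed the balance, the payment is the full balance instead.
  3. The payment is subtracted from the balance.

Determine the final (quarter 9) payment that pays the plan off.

$54.96

# | Opening | Interest | Payment | End bal
1 | $7,899.24 | $181.68 | $1,162.37 | $6,918.55
2 | $6,918.55 | $159.13 | $1,139.82 | $5,937.86
3 | $5,937.86 | $136.57 | $1,117.26 | $4,957.17
4 | $4,957.17 | $114.01 | $1,094.70 | $3,976.48
5 | $3,976.48 | $91.46 | $1,072.15 | $2,995.79
6 | $2,995.79 | $68.90 | $1,049.59 | $2,015.10
7 | $2,015.10 | $46.35 | $1,027.04 | $1,034.41
8 | $1,034.41 | $23.79 | $1,004.48 | $53.72
9 | $53.72 | $1.24 | $54.96 | $0.00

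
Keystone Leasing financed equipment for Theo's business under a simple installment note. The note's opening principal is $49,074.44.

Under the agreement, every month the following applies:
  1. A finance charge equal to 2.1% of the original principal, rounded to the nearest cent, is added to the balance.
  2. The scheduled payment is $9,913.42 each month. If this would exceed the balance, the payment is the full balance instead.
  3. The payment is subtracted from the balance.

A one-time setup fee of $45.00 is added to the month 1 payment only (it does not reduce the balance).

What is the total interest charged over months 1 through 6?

Month 1: $49,074.44 +$1,030.56 interest = $50,105.00; pay $9,913.42 (+ $45.00 fee) → $40,191.58
Month 2: $40,191.58 +$1,030.56 interest = $41,222.14; pay $9,913.42 → $31,308.72
Month 3: $31,308.72 +$1,030.56 interest = $32,339.28; pay $9,913.42 → $22,425.86
Month 4: $22,425.86 +$1,030.56 interest = $23,456.42; pay $9,913.42 → $13,543.00
Month 5: $13,543.00 +$1,030.56 interest = $14,573.56; pay $9,913.42 → $4,660.14
Month 6: $4,660.14 +$1,030.56 interest = $5,690.70; pay $5,690.70 → $0.00
Total interest: $1,030.56 + $1,030.56 + $1,030.56 + $1,030.56 + $1,030.56 + $1,030.56 = $6,183.36

$6,183.36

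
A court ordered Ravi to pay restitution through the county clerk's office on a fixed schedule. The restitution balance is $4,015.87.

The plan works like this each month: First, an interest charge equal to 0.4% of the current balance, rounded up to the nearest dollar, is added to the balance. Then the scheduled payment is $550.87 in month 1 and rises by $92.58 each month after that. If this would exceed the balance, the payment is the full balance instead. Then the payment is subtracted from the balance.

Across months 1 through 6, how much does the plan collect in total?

$4,075.87

Month 1: $4,015.87 +$17.00 interest = $4,032.87; pay $550.87 → $3,482.00
Month 2: $3,482.00 +$14.00 interest = $3,496.00; pay $643.45 → $2,852.55
Month 3: $2,852.55 +$12.00 interest = $2,864.55; pay $736.03 → $2,128.52
Month 4: $2,128.52 +$9.00 interest = $2,137.52; pay $828.61 → $1,308.91
Month 5: $1,308.91 +$6.00 interest = $1,314.91; pay $921.19 → $393.72
Month 6: $393.72 +$2.00 interest = $395.72; pay $395.72 → $0.00
Total paid: $4,075.87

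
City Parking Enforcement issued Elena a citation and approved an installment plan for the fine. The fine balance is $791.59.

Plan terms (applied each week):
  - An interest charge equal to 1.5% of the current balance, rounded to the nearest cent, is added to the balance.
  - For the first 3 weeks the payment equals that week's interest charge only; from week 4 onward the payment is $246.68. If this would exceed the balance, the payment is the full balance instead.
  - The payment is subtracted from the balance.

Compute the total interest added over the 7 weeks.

$61.76

# | Opening | Interest | Payment | End bal
1 | $791.59 | $11.87 | $11.87 | $791.59
2 | $791.59 | $11.87 | $11.87 | $791.59
3 | $791.59 | $11.87 | $11.87 | $791.59
4 | $791.59 | $11.87 | $246.68 | $556.78
5 | $556.78 | $8.35 | $246.68 | $318.45
6 | $318.45 | $4.78 | $246.68 | $76.55
7 | $76.55 | $1.15 | $77.70 | $0.00
Total interest: $11.87 + $11.87 + $11.87 + $11.87 + $8.35 + $4.78 + $1.15 = $61.76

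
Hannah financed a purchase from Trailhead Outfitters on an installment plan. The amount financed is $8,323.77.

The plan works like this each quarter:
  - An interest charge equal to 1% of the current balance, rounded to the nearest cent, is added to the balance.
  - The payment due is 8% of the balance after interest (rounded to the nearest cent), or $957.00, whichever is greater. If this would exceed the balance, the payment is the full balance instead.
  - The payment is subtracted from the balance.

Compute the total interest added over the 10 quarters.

$428.52

# | Opening | Interest | Payment | End bal
1 | $8,323.77 | $83.24 | $957.00 | $7,450.01
2 | $7,450.01 | $74.50 | $957.00 | $6,567.51
3 | $6,567.51 | $65.68 | $957.00 | $5,676.19
4 | $5,676.19 | $56.76 | $957.00 | $4,775.95
5 | $4,775.95 | $47.76 | $957.00 | $3,866.71
6 | $3,866.71 | $38.67 | $957.00 | $2,948.38
7 | $2,948.38 | $29.48 | $957.00 | $2,020.86
8 | $2,020.86 | $20.21 | $957.00 | $1,084.07
9 | $1,084.07 | $10.84 | $957.00 | $137.91
10 | $137.91 | $1.38 | $139.29 | $0.00
Total interest: $83.24 + $74.50 + $65.68 + $56.76 + $47.76 + $38.67 + $29.48 + $20.21 + $10.84 + $1.38 = $428.52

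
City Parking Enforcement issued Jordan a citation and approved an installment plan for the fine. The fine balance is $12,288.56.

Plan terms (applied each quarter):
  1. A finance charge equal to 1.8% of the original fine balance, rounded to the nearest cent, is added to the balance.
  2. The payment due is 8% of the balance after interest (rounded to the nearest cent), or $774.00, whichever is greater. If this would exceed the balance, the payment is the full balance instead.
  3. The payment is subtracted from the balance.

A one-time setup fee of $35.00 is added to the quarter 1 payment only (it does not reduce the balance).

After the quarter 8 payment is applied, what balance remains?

Quarter 1: opening $12,288.56; interest $221.19 → $12,509.75; payment $1,000.78 (+ $35.00 fee); balance $11,508.97
Quarter 2: opening $11,508.97; interest $221.19 → $11,730.16; payment $938.41; balance $10,791.75
Quarter 3: opening $10,791.75; interest $221.19 → $11,012.94; payment $881.04; balance $10,131.90
Quarter 4: opening $10,131.90; interest $221.19 → $10,353.09; payment $828.25; balance $9,524.84
Quarter 5: opening $9,524.84; interest $221.19 → $9,746.03; payment $779.68; balance $8,966.35
Quarter 6: opening $8,966.35; interest $221.19 → $9,187.54; payment $774.00; balance $8,413.54
Quarter 7: opening $8,413.54; interest $221.19 → $8,634.73; payment $774.00; balance $7,860.73
Quarter 8: opening $7,860.73; interest $221.19 → $8,081.92; payment $774.00; balance $7,307.92

$7,307.92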